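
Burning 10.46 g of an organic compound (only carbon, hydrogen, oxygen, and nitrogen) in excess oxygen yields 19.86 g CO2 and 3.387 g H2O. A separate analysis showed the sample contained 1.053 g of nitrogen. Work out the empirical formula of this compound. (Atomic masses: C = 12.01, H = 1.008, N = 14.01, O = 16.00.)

C6H5NO3

mol C = 19.86 / 44.01 = 0.4513; mass C = 0.4513 × 12.01 = 5.420 g
mol H = 2 × (3.387 / 18.02) = 0.3759; mass H = 0.3759 × 1.008 = 0.3789 g
mol N = 1.053 / 14.01 = 0.07516
mass O = 10.46 − (6.852) = 3.608 g → mol O = 0.2255
Divide by the smallest (0.07516 mol N): C 6.004, H 5.001, N 1.000, O 3.001
→ C6H5NO3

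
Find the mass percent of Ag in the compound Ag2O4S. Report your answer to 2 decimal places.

Molar mass = 2(107.87) + 4(16.00) + 1(32.07) = 311.810 g/mol
Mass of Ag per mole = 2 × 107.87 = 215.740 g
% Ag = 215.740 / 311.810 × 100 = 69.19%

69.19%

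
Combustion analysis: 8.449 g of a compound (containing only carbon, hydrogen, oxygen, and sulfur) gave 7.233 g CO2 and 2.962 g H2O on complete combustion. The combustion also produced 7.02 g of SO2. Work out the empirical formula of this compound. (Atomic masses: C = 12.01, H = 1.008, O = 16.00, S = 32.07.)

C3H6O3S2

mol C = 7.233 / 44.01 = 0.1643; mass C = 0.1643 × 12.01 = 1.974 g
mol H = 2 × (2.962 / 18.02) = 0.3287; mass H = 0.3287 × 1.008 = 0.3314 g
mol S = 7.02 / 64.07 = 0.1096; mass S = 3.514 g
mass O = 8.449 − (5.819) = 2.630 g → mol O = 0.1644
Divide by the smallest (0.1096 mol S): C 1.500, H 3.000, O 1.500, S 1.000
Scaling by 2: C 3.00, H 6.00, O 3.00, S 2.00 → C3H6O3S2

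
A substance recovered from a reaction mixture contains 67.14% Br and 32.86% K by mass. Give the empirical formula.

BrK

Assume 100 g: 67.14 g Br, 32.86 g K.
Moles — Br: 67.14 / 79.90 = 0.8403 mol; K: 32.86 / 39.10 = 0.8404 mol
Divide by the smallest (0.8403 mol Br): Br 1.000, K 1.000
≈ 1:1 → BrK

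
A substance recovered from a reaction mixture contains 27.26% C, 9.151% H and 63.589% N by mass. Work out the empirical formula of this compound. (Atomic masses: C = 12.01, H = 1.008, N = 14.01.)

Assume 100 g: 27.26 g C, 9.151 g H, 63.589 g N.
C: 27.26 g ÷ 12.01 g/mol = 2.27 mol
H: 9.151 g ÷ 1.008 g/mol = 9.078 mol
N: 63.589 g ÷ 14.01 g/mol = 4.539 mol
Divide by the smallest (2.27 mol C): C 1.000, H 4.000, N 2.000
Ratio ≈ 1:4:2, so the empirical formula is CH4N2

CH4N2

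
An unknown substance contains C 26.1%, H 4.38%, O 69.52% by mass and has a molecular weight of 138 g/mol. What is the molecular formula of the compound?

C3H6O6

Assume 100 g: 26.1 g C, 4.38 g H, 69.52 g O.
C: 26.1 g ÷ 12.01 g/mol = 2.173 mol
H: 4.38 g ÷ 1.008 g/mol = 4.345 mol
O: 69.52 g ÷ 16.00 g/mol = 4.345 mol
Divide by the smallest (2.173 mol C): C 1.000, H 1.999, O 1.999
Ratio ≈ 1:2:2, so the empirical formula is CH2O2
Empirical-formula mass = 46.03 g/mol
n = 138 / 46.03 = 3.00 ≈ 3
Molecular formula = (CH2O2)×3 = C3H6O6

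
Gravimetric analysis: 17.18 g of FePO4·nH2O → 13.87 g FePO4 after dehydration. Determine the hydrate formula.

FePO4·2H2O

Mass of water lost = 17.18 − 13.87 = 3.31 g → 3.31 / 18.02 = 0.1837 mol H2O
Molar mass of FePO4 = 150.82 g/mol → mol FePO4 = 13.87 / 150.82 = 0.09196
n = 0.1837 / 0.09196 = 2.00 ≈ 2 → FePO4·2H2O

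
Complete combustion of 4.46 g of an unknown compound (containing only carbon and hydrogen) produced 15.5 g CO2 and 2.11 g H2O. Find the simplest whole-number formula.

C3H2

mol C = 15.5 / 44.01 = 0.3522; mass C = 0.3522 × 12.01 = 4.230 g
mol H = 2 × (2.11 / 18.02) = 0.2342; mass H = 0.2342 × 1.008 = 0.2361 g
Ratios (÷ 0.2342): C 1.504, H 1.000
Multiply by 2: C 3.01, H 2.00 → C3H2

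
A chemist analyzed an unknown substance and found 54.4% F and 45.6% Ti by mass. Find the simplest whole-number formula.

F3Ti

Assume 100 g: 54.4 g F, 45.6 g Ti.
Moles — F: 54.4 / 19.00 = 2.863 mol; Ti: 45.6 / 47.87 = 0.9526 mol
Smallest is Ti at 0.9526 mol; normalising gives F 3.006, Ti 1.000
→ F3Ti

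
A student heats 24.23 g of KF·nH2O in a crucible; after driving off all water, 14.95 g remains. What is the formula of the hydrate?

KF·2H2O

Mass of water lost = 24.23 − 14.95 = 9.28 g → 9.28 / 18.02 = 0.515 mol H2O
Molar mass of KF = 58.10 g/mol → mol KF = 14.95 / 58.10 = 0.2573
n = 0.515 / 0.2573 = 2.00 ≈ 2 → KF·2H2O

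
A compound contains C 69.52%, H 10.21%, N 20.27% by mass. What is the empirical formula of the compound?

Assume 100 g: 69.52 g C, 10.21 g H, 20.27 g N.
Moles — C: 69.52 / 12.01 = 5.789 mol; H: 10.21 / 1.008 = 10.13 mol; N: 20.27 / 14.01 = 1.447 mol
Divide by the smallest (1.447 mol N): C 4.001, H 7.001, N 1.000
≈ 4:7:1 → C4H7N

C4H7N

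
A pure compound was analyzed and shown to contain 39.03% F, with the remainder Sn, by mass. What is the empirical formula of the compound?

Assume 100 g: 39.03 g F, 60.97 g Sn.
F: 39.03 g ÷ 19.00 g/mol = 2.054 mol
Sn: 60.97 g ÷ 118.71 g/mol = 0.5136 mol
Smallest is Sn at 0.5136 mol; normalising gives F 4.000, Sn 1.000
Ratio ≈ 4:1, so the empirical formula is F4Sn

F4Sn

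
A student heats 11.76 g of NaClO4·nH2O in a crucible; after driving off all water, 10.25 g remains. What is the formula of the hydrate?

Mass of water lost = 11.76 − 10.25 = 1.51 g → 1.51 / 18.02 = 0.0838 mol H2O
Molar mass of NaClO4 = 122.44 g/mol → mol NaClO4 = 10.25 / 122.44 = 0.08371
n = 0.0838 / 0.08371 = 1.00 ≈ 1 → NaClO4·H2O

NaClO4·H2O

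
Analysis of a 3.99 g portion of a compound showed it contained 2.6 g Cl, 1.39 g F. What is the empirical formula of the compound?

ClF

Cl: 2.6 g ÷ 35.45 g/mol = 0.07334 mol
F: 1.39 g ÷ 19.00 g/mol = 0.07316 mol
Ratios (÷ 0.07316): Cl 1.003, F 1.000
≈ 1:1 → ClF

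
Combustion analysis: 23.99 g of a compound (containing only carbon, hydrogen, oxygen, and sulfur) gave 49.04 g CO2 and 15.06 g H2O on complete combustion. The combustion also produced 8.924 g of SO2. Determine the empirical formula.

C8H12O2S

mol C = 49.04 / 44.01 = 1.114; mass C = 1.114 × 12.01 = 13.38 g
mol H = 2 × (15.06 / 18.02) = 1.671; mass H = 1.671 × 1.008 = 1.685 g
mol S = 8.924 / 64.07 = 0.1393; mass S = 4.467 g
mass O = 23.99 − (19.53) = 4.456 g → mol O = 0.2785
Ratios (÷ 0.1393): C 8.000, H 12.000, O 1.999, S 1.000
≈ 8:12:2:1 → C8H12O2S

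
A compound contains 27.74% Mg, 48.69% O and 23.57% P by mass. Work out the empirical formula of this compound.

Mg3O8P2

Assume 100 g: 27.74 g Mg, 48.69 g O, 23.57 g P.
Mg: 27.74 g ÷ 24.31 g/mol = 1.141 mol
O: 48.69 g ÷ 16.00 g/mol = 3.043 mol
P: 23.57 g ÷ 30.97 g/mol = 0.7611 mol
Divide by the smallest (0.7611 mol P): Mg 1.499, O 3.999, P 1.000
Scaling by 2: Mg 3.00, O 8.00, P 2.00 → Mg3O8P2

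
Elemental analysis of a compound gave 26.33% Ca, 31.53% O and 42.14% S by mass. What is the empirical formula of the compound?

Assume 100 g: 26.33 g Ca, 31.53 g O, 42.14 g S.
Ca: 26.33 g ÷ 40.08 g/mol = 0.6569 mol
O: 31.53 g ÷ 16.00 g/mol = 1.971 mol
S: 42.14 g ÷ 32.07 g/mol = 1.314 mol
Smallest is Ca at 0.6569 mol; normalising gives Ca 1.000, O 3.000, S 2.000
Ratio ≈ 1:3:2, so the empirical formula is CaO3S2

CaO3S2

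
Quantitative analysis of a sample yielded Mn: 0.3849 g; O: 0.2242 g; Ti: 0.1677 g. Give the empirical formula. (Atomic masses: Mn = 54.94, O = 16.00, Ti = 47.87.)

Mn2O4Ti

Mn: 0.3849 g ÷ 54.94 g/mol = 0.007006 mol
O: 0.2242 g ÷ 16.00 g/mol = 0.01401 mol
Ti: 0.1677 g ÷ 47.87 g/mol = 0.003503 mol
Smallest is Ti at 0.003503 mol; normalising gives Mn 2.000, O 4.000, Ti 1.000
≈ 2:4:1 → Mn2O4Ti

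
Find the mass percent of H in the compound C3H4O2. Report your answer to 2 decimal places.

Molar mass = 3(12.01) + 4(1.008) + 2(16.00) = 72.062 g/mol
Mass of H per mole = 4 × 1.008 = 4.032 g
% H = 4.032 / 72.062 × 100 = 5.60%

5.60%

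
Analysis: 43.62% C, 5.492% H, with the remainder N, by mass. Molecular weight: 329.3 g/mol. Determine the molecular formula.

C12H18N12

Assume 100 g: 43.62 g C, 5.492 g H, 50.888 g N.
C: 43.62 g ÷ 12.01 g/mol = 3.632 mol
H: 5.492 g ÷ 1.008 g/mol = 5.448 mol
N: 50.888 g ÷ 14.01 g/mol = 3.632 mol
Ratios (÷ 3.632): C 1.000, H 1.500, N 1.000
Multiply by 2: C 2.00, H 3.00, N 2.00 → C2H3N2
Empirical-formula mass = 55.06 g/mol
n = 329.3 / 55.06 = 5.98 ≈ 6
Molecular formula = (C2H3N2)×6 = C12H18N12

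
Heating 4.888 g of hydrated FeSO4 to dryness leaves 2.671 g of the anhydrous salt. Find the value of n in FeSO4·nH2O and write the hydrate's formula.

FeSO4·7H2O

Mass of water lost = 4.888 − 2.671 = 2.217 g → 2.217 / 18.02 = 0.123 mol H2O
Molar mass of FeSO4 = 151.92 g/mol → mol FeSO4 = 2.671 / 151.92 = 0.01758
n = 0.123 / 0.01758 = 7.00 ≈ 7 → FeSO4·7H2O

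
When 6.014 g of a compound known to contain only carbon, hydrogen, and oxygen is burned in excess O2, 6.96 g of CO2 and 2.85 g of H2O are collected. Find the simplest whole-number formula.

mol C = 6.96 / 44.01 = 0.1581; mass C = 0.1581 × 12.01 = 1.899 g
mol H = 2 × (2.85 / 18.02) = 0.3163; mass H = 0.3163 × 1.008 = 0.3188 g
mass O = 6.014 − (2.218) = 3.796 g → mol O = 0.2372
Ratios (÷ 0.1581): C 1.000, H 2.000, O 1.500
Scaling by 2: C 2.00, H 4.00, O 3.00 → C2H4O3

C2H4O3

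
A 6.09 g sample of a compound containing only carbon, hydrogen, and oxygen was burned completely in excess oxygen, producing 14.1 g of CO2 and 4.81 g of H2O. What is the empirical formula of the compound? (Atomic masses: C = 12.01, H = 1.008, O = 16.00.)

C3H5O

mol C = 14.1 / 44.01 = 0.3204; mass C = 0.3204 × 12.01 = 3.848 g
mol H = 2 × (4.81 / 18.02) = 0.5339; mass H = 0.5339 × 1.008 = 0.5381 g
mass O = 6.09 − (4.386) = 1.704 g → mol O = 0.1065
Smallest is O at 0.1065 mol; normalising gives C 3.008, H 5.012, O 1.000
≈ 3:5:1 → C3H5O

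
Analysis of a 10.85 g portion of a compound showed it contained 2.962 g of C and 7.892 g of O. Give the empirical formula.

Moles — C: 2.962 / 12.01 = 0.2466 mol; O: 7.892 / 16.00 = 0.4933 mol
Ratios (÷ 0.2466): C 1.000, O 2.000
≈ 1:2 → CO2

CO2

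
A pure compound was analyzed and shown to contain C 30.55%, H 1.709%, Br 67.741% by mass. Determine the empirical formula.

Assume 100 g: 30.55 g C, 1.709 g H, 67.741 g Br.
C: 30.55 g ÷ 12.01 g/mol = 2.544 mol
H: 1.709 g ÷ 1.008 g/mol = 1.695 mol
Br: 67.741 g ÷ 79.90 g/mol = 0.8478 mol
Smallest is Br at 0.8478 mol; normalising gives C 3.000, H 2.000, Br 1.000
Ratio ≈ 3:2:1, so the empirical formula is C3H2Br

C3H2Br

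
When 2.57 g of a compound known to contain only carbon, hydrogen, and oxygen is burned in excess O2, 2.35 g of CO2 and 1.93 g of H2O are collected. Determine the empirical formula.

mol C = 2.35 / 44.01 = 0.05340; mass C = 0.05340 × 12.01 = 0.6413 g
mol H = 2 × (1.93 / 18.02) = 0.2142; mass H = 0.2142 × 1.008 = 0.2159 g
mass O = 2.57 − (0.8572) = 1.713 g → mol O = 0.1070
Divide by the smallest (0.0534 mol C): C 1.000, H 4.012, O 2.005
→ CH4O2

CH4O2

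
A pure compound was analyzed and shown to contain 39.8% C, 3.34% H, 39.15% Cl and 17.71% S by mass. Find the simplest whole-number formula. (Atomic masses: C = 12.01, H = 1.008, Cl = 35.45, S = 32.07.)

C6H6Cl2S

Assume 100 g: 39.8 g C, 3.34 g H, 39.15 g Cl, 17.71 g S.
Moles — C: 39.8 / 12.01 = 3.314 mol; H: 3.34 / 1.008 = 3.313 mol; Cl: 39.15 / 35.45 = 1.104 mol; S: 17.71 / 32.07 = 0.5522 mol
Ratios (÷ 0.5522): C 6.001, H 6.000, Cl 2.000, S 1.000
→ C6H6Cl2S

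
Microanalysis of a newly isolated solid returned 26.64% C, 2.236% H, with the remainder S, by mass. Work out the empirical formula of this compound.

CHS

Assume 100 g: 26.64 g C, 2.236 g H, 71.124 g S.
n(C) = 26.64/12.01 = 2.218, n(H) = 2.236/1.008 = 2.218, n(S) = 71.124/32.07 = 2.218
Divide by the smallest (2.218 mol S): C 1.000, H 1.000, S 1.000
→ CHS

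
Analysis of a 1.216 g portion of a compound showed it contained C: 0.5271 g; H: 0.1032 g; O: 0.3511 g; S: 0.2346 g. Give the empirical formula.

n(C) = 0.5271/12.01 = 0.04389, n(H) = 0.1032/1.008 = 0.1024, n(O) = 0.3511/16.00 = 0.02194, n(S) = 0.2346/32.07 = 0.007315
Ratios (÷ 0.007315): C 6.000, H 13.996, O 3.000, S 1.000
→ C6H14O3S

C6H14O3S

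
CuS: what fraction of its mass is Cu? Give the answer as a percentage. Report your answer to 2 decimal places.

Molar mass = 1(63.55) + 1(32.07) = 95.620 g/mol
Mass of Cu per mole = 1 × 63.55 = 63.550 g
% Cu = 63.550 / 95.620 × 100 = 66.46%

66.46%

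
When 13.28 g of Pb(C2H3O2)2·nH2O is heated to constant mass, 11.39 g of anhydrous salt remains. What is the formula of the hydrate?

Mass of water lost = 13.28 − 11.39 = 1.89 g → 1.89 / 18.02 = 0.1049 mol H2O
Molar mass of Pb(C2H3O2)2 = 325.29 g/mol → mol Pb(C2H3O2)2 = 11.39 / 325.29 = 0.03502
n = 0.1049 / 0.03502 = 3.00 ≈ 3 → Pb(C2H3O2)2·3H2O

Pb(C2H3O2)2·3H2O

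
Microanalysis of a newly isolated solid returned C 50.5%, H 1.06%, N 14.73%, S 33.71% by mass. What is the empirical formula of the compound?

Assume 100 g: 50.5 g C, 1.06 g H, 14.73 g N, 33.71 g S.
C: 50.5 g ÷ 12.01 g/mol = 4.205 mol
H: 1.06 g ÷ 1.008 g/mol = 1.052 mol
N: 14.73 g ÷ 14.01 g/mol = 1.051 mol
S: 33.71 g ÷ 32.07 g/mol = 1.051 mol
Divide by the smallest (1.051 mol S): C 4.000, H 1.000, N 1.000, S 1.000
≈ 4:1:1:1 → C4HNS

C4HNS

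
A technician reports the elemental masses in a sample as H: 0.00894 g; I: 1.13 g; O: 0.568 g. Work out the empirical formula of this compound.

HIO4

n(H) = 0.00894/1.008 = 0.008869, n(I) = 1.13/126.90 = 0.008905, n(O) = 0.568/16.00 = 0.0355
Ratios (÷ 0.008869): H 1.000, I 1.004, O 4.003
≈ 1:1:4 → HIO4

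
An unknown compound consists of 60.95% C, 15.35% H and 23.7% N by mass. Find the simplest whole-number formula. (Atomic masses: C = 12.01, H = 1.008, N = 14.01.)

Assume 100 g: 60.95 g C, 15.35 g H, 23.7 g N.
C: 60.95 g ÷ 12.01 g/mol = 5.075 mol
H: 15.35 g ÷ 1.008 g/mol = 15.23 mol
N: 23.7 g ÷ 14.01 g/mol = 1.692 mol
Smallest is N at 1.692 mol; normalising gives C 3.000, H 9.002, N 1.000
→ C3H9N

C3H9N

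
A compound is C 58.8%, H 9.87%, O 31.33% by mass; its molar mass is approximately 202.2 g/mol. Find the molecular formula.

C10H20O4

Assume 100 g: 58.8 g C, 9.87 g H, 31.33 g O.
C: 58.8 g ÷ 12.01 g/mol = 4.896 mol
H: 9.87 g ÷ 1.008 g/mol = 9.792 mol
O: 31.33 g ÷ 16.00 g/mol = 1.958 mol
Divide by the smallest (1.958 mol O): C 2.500, H 5.001, O 1.000
Scaling by 2: C 5.00, H 10.00, O 2.00 → C5H10O2
Empirical-formula mass = 102.13 g/mol
n = 202.2 / 102.13 = 1.98 ≈ 2
Molecular formula = (C5H10O2)×2 = C10H20O4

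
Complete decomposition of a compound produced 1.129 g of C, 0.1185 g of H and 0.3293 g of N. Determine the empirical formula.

Moles — C: 1.129 / 12.01 = 0.094 mol; H: 0.1185 / 1.008 = 0.1176 mol; N: 0.3293 / 14.01 = 0.0235 mol
Ratios (÷ 0.0235): C 3.999, H 5.002, N 1.000
→ C4H5N

C4H5N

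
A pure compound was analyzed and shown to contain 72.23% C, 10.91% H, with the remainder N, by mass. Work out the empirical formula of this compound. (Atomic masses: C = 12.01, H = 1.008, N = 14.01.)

C5H9N

Assume 100 g: 72.23 g C, 10.91 g H, 16.86 g N.
Moles — C: 72.23 / 12.01 = 6.014 mol; H: 10.91 / 1.008 = 10.82 mol; N: 16.86 / 14.01 = 1.203 mol
Ratios (÷ 1.203): C 4.998, H 8.994, N 1.000
Ratio ≈ 5:9:1, so the empirical formula is C5H9N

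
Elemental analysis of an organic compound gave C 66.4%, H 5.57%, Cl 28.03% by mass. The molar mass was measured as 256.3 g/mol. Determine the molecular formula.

C14H14Cl2

Assume 100 g: 66.4 g C, 5.57 g H, 28.03 g Cl.
n(C) = 66.4/12.01 = 5.529, n(H) = 5.57/1.008 = 5.526, n(Cl) = 28.03/35.45 = 0.7907
Divide by the smallest (0.7907 mol Cl): C 6.992, H 6.989, Cl 1.000
Ratio ≈ 7:7:1, so the empirical formula is C7H7Cl
Empirical-formula mass = 126.58 g/mol
n = 256.3 / 126.58 = 2.02 ≈ 2
Molecular formula = (C7H7Cl)×2 = C14H14Cl2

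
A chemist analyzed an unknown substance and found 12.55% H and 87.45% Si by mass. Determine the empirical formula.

Assume 100 g: 12.55 g H, 87.45 g Si.
n(H) = 12.55/1.008 = 12.45, n(Si) = 87.45/28.09 = 3.113
Smallest is Si at 3.113 mol; normalising gives H 3.999, Si 1.000
≈ 4:1 → H4Si

H4Si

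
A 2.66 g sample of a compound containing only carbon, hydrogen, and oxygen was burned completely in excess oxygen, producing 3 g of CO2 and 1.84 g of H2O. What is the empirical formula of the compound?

C2H6O3

mol C = 3 / 44.01 = 0.06817; mass C = 0.06817 × 12.01 = 0.8187 g
mol H = 2 × (1.84 / 18.02) = 0.2042; mass H = 0.2042 × 1.008 = 0.2059 g
mass O = 2.66 − (1.025) = 1.635 g → mol O = 0.1022
Smallest is C at 0.06817 mol; normalising gives C 1.000, H 2.996, O 1.500
×2: C 2.00, H 5.99, O 3.00 → C2H6O3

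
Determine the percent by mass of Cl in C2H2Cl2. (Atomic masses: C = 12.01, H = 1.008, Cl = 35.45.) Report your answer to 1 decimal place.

Molar mass = 2(12.01) + 2(1.008) + 2(35.45) = 96.936 g/mol
Mass of Cl per mole = 2 × 35.45 = 70.900 g
% Cl = 70.900 / 96.936 × 100 = 73.1%

73.1%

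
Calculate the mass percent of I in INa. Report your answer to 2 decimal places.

84.66%

Molar mass = 1(126.90) + 1(22.99) = 149.890 g/mol
Mass of I per mole = 1 × 126.90 = 126.900 g
% I = 126.900 / 149.890 × 100 = 84.66%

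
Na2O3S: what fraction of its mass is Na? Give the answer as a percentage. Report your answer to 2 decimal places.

36.48%

Molar mass = 2(22.99) + 3(16.00) + 1(32.07) = 126.050 g/mol
Mass of Na per mole = 2 × 22.99 = 45.980 g
% Na = 45.980 / 126.050 × 100 = 36.48%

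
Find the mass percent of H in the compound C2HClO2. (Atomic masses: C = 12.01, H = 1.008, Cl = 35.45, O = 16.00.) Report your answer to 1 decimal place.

Molar mass = 2(12.01) + 1(1.008) + 1(35.45) + 2(16.00) = 92.478 g/mol
Mass of H per mole = 1 × 1.008 = 1.008 g
% H = 1.008 / 92.478 × 100 = 1.1%

1.1%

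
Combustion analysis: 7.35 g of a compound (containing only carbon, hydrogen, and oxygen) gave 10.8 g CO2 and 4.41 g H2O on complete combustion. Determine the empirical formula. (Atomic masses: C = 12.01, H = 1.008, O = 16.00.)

CH2O

mol C = 10.8 / 44.01 = 0.2454; mass C = 0.2454 × 12.01 = 2.947 g
mol H = 2 × (4.41 / 18.02) = 0.4895; mass H = 0.4895 × 1.008 = 0.4934 g
mass O = 7.35 − (3.441) = 3.909 g → mol O = 0.2443
Smallest is O at 0.2443 mol; normalising gives C 1.004, H 2.003, O 1.000
→ CH2O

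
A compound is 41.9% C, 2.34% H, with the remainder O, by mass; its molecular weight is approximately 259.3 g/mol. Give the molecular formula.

C9H6O9

Assume 100 g: 41.9 g C, 2.34 g H, 55.76 g O.
n(C) = 41.9/12.01 = 3.489, n(H) = 2.34/1.008 = 2.321, n(O) = 55.76/16.00 = 3.485
Smallest is H at 2.321 mol; normalising gives C 1.503, H 1.000, O 1.501
Multiply by 2: C 3.01, H 2.00, O 3.00 → C3H2O3
Empirical-formula mass = 86.05 g/mol
n = 259.3 / 86.05 = 3.01 ≈ 3
Molecular formula = (C3H2O3)×3 = C9H6O9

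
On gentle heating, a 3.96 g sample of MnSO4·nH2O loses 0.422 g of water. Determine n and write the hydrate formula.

MnSO4·H2O

Mass of anhydrous MnSO4 = 3.96 − 0.422 = 3.538 g
mol H2O = 0.422 / 18.02 = 0.02342
Molar mass of MnSO4 = 151.01 g/mol → mol MnSO4 = 3.538 / 151.01 = 0.02343
n = 0.02342 / 0.02343 = 1.00 ≈ 1 → MnSO4·H2O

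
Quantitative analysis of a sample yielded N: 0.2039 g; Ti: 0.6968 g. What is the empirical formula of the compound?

NTi

N: 0.2039 g ÷ 14.01 g/mol = 0.01455 mol
Ti: 0.6968 g ÷ 47.87 g/mol = 0.01456 mol
Smallest is N at 0.01455 mol; normalising gives N 1.000, Ti 1.000
→ NTi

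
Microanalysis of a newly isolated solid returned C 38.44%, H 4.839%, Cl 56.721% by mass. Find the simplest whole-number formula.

C2H3Cl

Assume 100 g: 38.44 g C, 4.839 g H, 56.721 g Cl.
n(C) = 38.44/12.01 = 3.201, n(H) = 4.839/1.008 = 4.801, n(Cl) = 56.721/35.45 = 1.6
Ratios (÷ 1.6): C 2.000, H 3.000, Cl 1.000
Ratio ≈ 2:3:1, so the empirical formula is C2H3Cl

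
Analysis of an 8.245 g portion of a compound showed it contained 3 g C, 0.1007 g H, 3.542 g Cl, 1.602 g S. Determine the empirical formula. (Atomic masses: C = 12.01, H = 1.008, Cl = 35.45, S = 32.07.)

C5H2Cl2S

Moles — C: 3 / 12.01 = 0.2498 mol; H: 0.1007 / 1.008 = 0.0999 mol; Cl: 3.542 / 35.45 = 0.09992 mol; S: 1.602 / 32.07 = 0.04995 mol
Smallest is S at 0.04995 mol; normalising gives C 5.001, H 2.000, Cl 2.000, S 1.000
→ C5H2Cl2S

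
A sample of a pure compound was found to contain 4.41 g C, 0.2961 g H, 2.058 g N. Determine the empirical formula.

n(C) = 4.41/12.01 = 0.3672, n(H) = 0.2961/1.008 = 0.2937, n(N) = 2.058/14.01 = 0.1469
Divide by the smallest (0.1469 mol N): C 2.500, H 2.000, N 1.000
Scaling by 2: C 5.00, H 4.00, N 2.00 → C5H4N2

C5H4N2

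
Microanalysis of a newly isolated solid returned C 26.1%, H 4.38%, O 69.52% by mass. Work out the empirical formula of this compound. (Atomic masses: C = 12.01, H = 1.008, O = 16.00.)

CH2O2

Assume 100 g: 26.1 g C, 4.38 g H, 69.52 g O.
Moles — C: 26.1 / 12.01 = 2.173 mol; H: 4.38 / 1.008 = 4.345 mol; O: 69.52 / 16.00 = 4.345 mol
Divide by the smallest (2.173 mol C): C 1.000, H 1.999, O 1.999
≈ 1:2:2 → CH2O2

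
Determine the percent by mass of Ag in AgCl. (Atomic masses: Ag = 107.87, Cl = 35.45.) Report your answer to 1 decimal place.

75.3%

Molar mass = 1(107.87) + 1(35.45) = 143.320 g/mol
Mass of Ag per mole = 1 × 107.87 = 107.870 g
% Ag = 107.870 / 143.320 × 100 = 75.3%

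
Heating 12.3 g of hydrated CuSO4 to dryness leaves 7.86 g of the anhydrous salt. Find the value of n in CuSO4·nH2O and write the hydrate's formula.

Mass of water lost = 12.3 − 7.86 = 4.44 g → 4.44 / 18.02 = 0.2464 mol H2O
Molar mass of CuSO4 = 159.62 g/mol → mol CuSO4 = 7.86 / 159.62 = 0.04924
n = 0.2464 / 0.04924 = 5.00 ≈ 5 → CuSO4·5H2O

CuSO4·5H2O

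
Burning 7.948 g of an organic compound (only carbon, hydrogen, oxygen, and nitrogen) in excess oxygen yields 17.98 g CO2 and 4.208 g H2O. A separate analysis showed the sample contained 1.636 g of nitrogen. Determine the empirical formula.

C7H8N2O

mol C = 17.98 / 44.01 = 0.4085; mass C = 0.4085 × 12.01 = 4.907 g
mol H = 2 × (4.208 / 18.02) = 0.4670; mass H = 0.4670 × 1.008 = 0.4708 g
mol N = 1.636 / 14.01 = 0.1168
mass O = 7.948 − (7.013) = 0.9346 g → mol O = 0.05841
Ratios (÷ 0.05841): C 6.994, H 7.995, N 1.999, O 1.000
→ C7H8N2O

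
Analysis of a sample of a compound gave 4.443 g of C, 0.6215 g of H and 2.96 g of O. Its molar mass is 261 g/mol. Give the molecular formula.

C12H20O6

Moles — C: 4.443 / 12.01 = 0.3699 mol; H: 0.6215 / 1.008 = 0.6166 mol; O: 2.96 / 16.00 = 0.185 mol
Divide by the smallest (0.185 mol O): C 2.000, H 3.333, O 1.000
Scaling by 3: C 6.00, H 10.00, O 3.00 → C6H10O3
Empirical-formula mass = 130.14 g/mol
n = 261 / 130.14 = 2.01 ≈ 2
Molecular formula = (C6H10O3)×2 = C12H20O6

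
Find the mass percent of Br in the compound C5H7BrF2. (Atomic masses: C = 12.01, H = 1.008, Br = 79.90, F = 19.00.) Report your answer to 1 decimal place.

Molar mass = 5(12.01) + 7(1.008) + 1(79.90) + 2(19.00) = 185.006 g/mol
Mass of Br per mole = 1 × 79.90 = 79.900 g
% Br = 79.900 / 185.006 × 100 = 43.2%

43.2%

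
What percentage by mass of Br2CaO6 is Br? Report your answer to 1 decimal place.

Molar mass = 2(79.90) + 1(40.08) + 6(16.00) = 295.880 g/mol
Mass of Br per mole = 2 × 79.90 = 159.800 g
% Br = 159.800 / 295.880 × 100 = 54.0%

54.0%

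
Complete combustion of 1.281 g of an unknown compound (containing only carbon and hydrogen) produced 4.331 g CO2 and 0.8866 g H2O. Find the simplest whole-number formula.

CH

mol C = 4.331 / 44.01 = 0.09841; mass C = 0.09841 × 12.01 = 1.182 g
mol H = 2 × (0.8866 / 18.02) = 0.09840; mass H = 0.09840 × 1.008 = 0.09919 g
Smallest is H at 0.0984 mol; normalising gives C 1.000, H 1.000
≈ 1:1 → CH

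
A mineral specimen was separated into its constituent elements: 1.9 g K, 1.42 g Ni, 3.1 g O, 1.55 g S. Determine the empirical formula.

K2NiO8S2

K: 1.9 g ÷ 39.10 g/mol = 0.04859 mol
Ni: 1.42 g ÷ 58.69 g/mol = 0.02419 mol
O: 3.1 g ÷ 16.00 g/mol = 0.1938 mol
S: 1.55 g ÷ 32.07 g/mol = 0.04833 mol
Ratios (÷ 0.02419): K 2.008, Ni 1.000, O 8.008, S 1.998
Ratio ≈ 2:1:8:2, so the empirical formula is K2NiO8S2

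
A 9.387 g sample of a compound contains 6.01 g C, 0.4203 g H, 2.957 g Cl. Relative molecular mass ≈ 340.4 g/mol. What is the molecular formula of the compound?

C18H15Cl3

C: 6.01 g ÷ 12.01 g/mol = 0.5004 mol
H: 0.4203 g ÷ 1.008 g/mol = 0.417 mol
Cl: 2.957 g ÷ 35.45 g/mol = 0.08341 mol
Divide by the smallest (0.08341 mol Cl): C 5.999, H 4.999, Cl 1.000
→ C6H5Cl
Empirical-formula mass = 112.55 g/mol
n = 340.4 / 112.55 = 3.02 ≈ 3
Molecular formula = (C6H5Cl)×3 = C18H15Cl3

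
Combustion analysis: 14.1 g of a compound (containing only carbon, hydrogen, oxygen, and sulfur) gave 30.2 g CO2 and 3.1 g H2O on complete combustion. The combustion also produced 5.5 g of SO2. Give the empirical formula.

C8H4O2S

mol C = 30.2 / 44.01 = 0.6862; mass C = 0.6862 × 12.01 = 8.241 g
mol H = 2 × (3.1 / 18.02) = 0.3441; mass H = 0.3441 × 1.008 = 0.3468 g
mol S = 5.5 / 64.07 = 0.08584; mass S = 2.753 g
mass O = 14.1 − (11.34) = 2.759 g → mol O = 0.1724
Ratios (÷ 0.08584): C 7.994, H 4.008, O 2.009, S 1.000
≈ 8:4:2:1 → C8H4O2S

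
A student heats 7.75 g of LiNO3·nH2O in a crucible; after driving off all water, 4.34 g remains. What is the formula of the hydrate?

Mass of water lost = 7.75 − 4.34 = 3.41 g → 3.41 / 18.02 = 0.1892 mol H2O
Molar mass of LiNO3 = 68.95 g/mol → mol LiNO3 = 4.34 / 68.95 = 0.06294
n = 0.1892 / 0.06294 = 3.01 ≈ 3 → LiNO3·3H2O

LiNO3·3H2O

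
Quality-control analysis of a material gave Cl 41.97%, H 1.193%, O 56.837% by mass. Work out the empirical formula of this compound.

Assume 100 g: 41.97 g Cl, 1.193 g H, 56.837 g O.
Cl: 41.97 g ÷ 35.45 g/mol = 1.184 mol
H: 1.193 g ÷ 1.008 g/mol = 1.184 mol
O: 56.837 g ÷ 16.00 g/mol = 3.552 mol
Divide by the smallest (1.184 mol H): Cl 1.000, H 1.000, O 3.001
≈ 1:1:3 → ClHO3

ClHO3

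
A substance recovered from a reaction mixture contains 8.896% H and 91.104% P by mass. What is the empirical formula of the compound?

H3P

Assume 100 g: 8.896 g H, 91.104 g P.
Moles — H: 8.896 / 1.008 = 8.825 mol; P: 91.104 / 30.97 = 2.942 mol
Ratios (÷ 2.942): H 3.000, P 1.000
→ H3P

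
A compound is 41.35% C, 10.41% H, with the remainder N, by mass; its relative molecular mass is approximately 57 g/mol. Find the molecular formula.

C2H6N2

Assume 100 g: 41.35 g C, 10.41 g H, 48.24 g N.
C: 41.35 g ÷ 12.01 g/mol = 3.443 mol
H: 10.41 g ÷ 1.008 g/mol = 10.33 mol
N: 48.24 g ÷ 14.01 g/mol = 3.443 mol
Ratios (÷ 3.443): C 1.000, H 3.000, N 1.000
→ CH3N
Empirical-formula mass = 29.04 g/mol
n = 57 / 29.04 = 1.96 ≈ 2
Molecular formula = (CH3N)×2 = C2H6N2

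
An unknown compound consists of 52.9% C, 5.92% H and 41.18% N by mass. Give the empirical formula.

C3H4N2

Assume 100 g: 52.9 g C, 5.92 g H, 41.18 g N.
n(C) = 52.9/12.01 = 4.405, n(H) = 5.92/1.008 = 5.873, n(N) = 41.18/14.01 = 2.939
Ratios (÷ 2.939): C 1.499, H 1.998, N 1.000
×2: C 3.00, H 4.00, N 2.00 → C3H4N2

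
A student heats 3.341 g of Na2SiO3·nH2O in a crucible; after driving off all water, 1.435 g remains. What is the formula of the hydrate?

Mass of water lost = 3.341 − 1.435 = 1.906 g → 1.906 / 18.02 = 0.1058 mol H2O
Molar mass of Na2SiO3 = 122.07 g/mol → mol Na2SiO3 = 1.435 / 122.07 = 0.01176
n = 0.1058 / 0.01176 = 9.00 ≈ 9 → Na2SiO3·9H2O

Na2SiO3·9H2O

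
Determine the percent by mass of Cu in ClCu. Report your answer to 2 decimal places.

Molar mass = 1(35.45) + 1(63.55) = 99.000 g/mol
Mass of Cu per mole = 1 × 63.55 = 63.550 g
% Cu = 63.550 / 99.000 × 100 = 64.19%

64.19%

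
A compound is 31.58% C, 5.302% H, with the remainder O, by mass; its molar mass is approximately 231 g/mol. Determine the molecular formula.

C6H12O9

Assume 100 g: 31.58 g C, 5.302 g H, 63.118 g O.
C: 31.58 g ÷ 12.01 g/mol = 2.629 mol
H: 5.302 g ÷ 1.008 g/mol = 5.26 mol
O: 63.118 g ÷ 16.00 g/mol = 3.945 mol
Smallest is C at 2.629 mol; normalising gives C 1.000, H 2.000, O 1.500
Scaling by 2: C 2.00, H 4.00, O 3.00 → C2H4O3
Empirical-formula mass = 76.05 g/mol
n = 231 / 76.05 = 3.04 ≈ 3
Molecular formula = (C2H4O3)×3 = C6H12O9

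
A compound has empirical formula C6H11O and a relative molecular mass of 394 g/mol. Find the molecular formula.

C24H44O4

Empirical-formula mass = 99.15 g/mol
n = 394 / 99.15 = 3.97 ≈ 4
Molecular formula = (C6H11O)4 = C24H44O4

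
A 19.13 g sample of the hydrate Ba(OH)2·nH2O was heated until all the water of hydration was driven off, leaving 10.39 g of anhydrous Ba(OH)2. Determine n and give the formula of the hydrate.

Ba(OH)2·8H2O

Mass of water lost = 19.13 − 10.39 = 8.74 g → 8.74 / 18.02 = 0.485 mol H2O
Molar mass of Ba(OH)2 = 171.35 g/mol → mol Ba(OH)2 = 10.39 / 171.35 = 0.06064
n = 0.485 / 0.06064 = 8.00 ≈ 8 → Ba(OH)2·8H2O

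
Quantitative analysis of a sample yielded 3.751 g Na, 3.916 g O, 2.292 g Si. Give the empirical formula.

Na: 3.751 g ÷ 22.99 g/mol = 0.1632 mol
O: 3.916 g ÷ 16.00 g/mol = 0.2447 mol
Si: 2.292 g ÷ 28.09 g/mol = 0.08159 mol
Divide by the smallest (0.08159 mol Si): Na 2.000, O 3.000, Si 1.000
→ Na2O3Si

Na2O3Si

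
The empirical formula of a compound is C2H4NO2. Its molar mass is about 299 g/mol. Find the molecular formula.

Empirical-formula mass = 74.06 g/mol
n = 299 / 74.06 = 4.04 ≈ 4
Molecular formula = (C2H4NO2)4 = C8H16N4O8

C8H16N4O8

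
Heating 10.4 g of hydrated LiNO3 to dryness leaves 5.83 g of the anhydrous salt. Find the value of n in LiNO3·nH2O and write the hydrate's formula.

Mass of water lost = 10.4 − 5.83 = 4.57 g → 4.57 / 18.02 = 0.2536 mol H2O
Molar mass of LiNO3 = 68.95 g/mol → mol LiNO3 = 5.83 / 68.95 = 0.08455
n = 0.2536 / 0.08455 = 3.00 ≈ 3 → LiNO3·3H2O

LiNO3·3H2O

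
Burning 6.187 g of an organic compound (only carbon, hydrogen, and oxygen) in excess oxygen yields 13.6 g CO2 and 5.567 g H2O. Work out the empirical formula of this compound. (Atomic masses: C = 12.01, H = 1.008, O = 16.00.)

mol C = 13.6 / 44.01 = 0.3090; mass C = 0.3090 × 12.01 = 3.711 g
mol H = 2 × (5.567 / 18.02) = 0.6179; mass H = 0.6179 × 1.008 = 0.6228 g
mass O = 6.187 − (4.334) = 1.853 g → mol O = 0.1158
Divide by the smallest (0.1158 mol O): C 2.669, H 5.336, O 1.000
×3: C 8.01, H 16.01, O 3.00 → C8H16O3

C8H16O3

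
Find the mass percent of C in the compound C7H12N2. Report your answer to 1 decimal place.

Molar mass = 7(12.01) + 12(1.008) + 2(14.01) = 124.186 g/mol
Mass of C per mole = 7 × 12.01 = 84.070 g
% C = 84.070 / 124.186 × 100 = 67.7%

67.7%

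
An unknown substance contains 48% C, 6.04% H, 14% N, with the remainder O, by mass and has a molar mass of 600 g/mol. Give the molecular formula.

C24H36N6O12

Assume 100 g: 48 g C, 6.04 g H, 14 g N, 31.96 g O.
C: 48 g ÷ 12.01 g/mol = 3.997 mol
H: 6.04 g ÷ 1.008 g/mol = 5.992 mol
N: 14 g ÷ 14.01 g/mol = 0.9993 mol
O: 31.96 g ÷ 16.00 g/mol = 1.998 mol
Ratios (÷ 0.9993): C 4.000, H 5.996, N 1.000, O 1.999
≈ 4:6:1:2 → C4H6NO2
Empirical-formula mass = 100.10 g/mol
n = 600 / 100.10 = 5.99 ≈ 6
Molecular formula = (C4H6NO2)×6 = C24H36N6O12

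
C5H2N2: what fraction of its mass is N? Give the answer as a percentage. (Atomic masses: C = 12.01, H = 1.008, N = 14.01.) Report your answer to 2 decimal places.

31.10%

Molar mass = 5(12.01) + 2(1.008) + 2(14.01) = 90.086 g/mol
Mass of N per mole = 2 × 14.01 = 28.020 g
% N = 28.020 / 90.086 × 100 = 31.10%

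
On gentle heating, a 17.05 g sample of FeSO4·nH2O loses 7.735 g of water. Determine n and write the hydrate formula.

Mass of anhydrous FeSO4 = 17.05 − 7.735 = 9.315 g
mol H2O = 7.735 / 18.02 = 0.4292
Molar mass of FeSO4 = 151.92 g/mol → mol FeSO4 = 9.315 / 151.92 = 0.06132
n = 0.4292 / 0.06132 = 7.00 ≈ 7 → FeSO4·7H2O

FeSO4·7H2O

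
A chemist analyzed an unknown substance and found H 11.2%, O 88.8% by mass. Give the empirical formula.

H2O

Assume 100 g: 11.2 g H, 88.8 g O.
Moles — H: 11.2 / 1.008 = 11.11 mol; O: 88.8 / 16.00 = 5.55 mol
Divide by the smallest (5.55 mol O): H 2.002, O 1.000
Ratio ≈ 2:1, so the empirical formula is H2O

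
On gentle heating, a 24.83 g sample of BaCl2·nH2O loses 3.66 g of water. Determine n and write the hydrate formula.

Mass of anhydrous BaCl2 = 24.83 − 3.66 = 21.17 g
mol H2O = 3.66 / 18.02 = 0.2031
Molar mass of BaCl2 = 208.23 g/mol → mol BaCl2 = 21.17 / 208.23 = 0.1017
n = 0.2031 / 0.1017 = 2.00 ≈ 2 → BaCl2·2H2O

BaCl2·2H2O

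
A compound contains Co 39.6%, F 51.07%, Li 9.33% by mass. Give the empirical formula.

Assume 100 g: 39.6 g Co, 51.07 g F, 9.33 g Li.
Moles — Co: 39.6 / 58.93 = 0.672 mol; F: 51.07 / 19.00 = 2.688 mol; Li: 9.33 / 6.94 = 1.344 mol
Divide by the smallest (0.672 mol Co): Co 1.000, F 4.000, Li 2.001
Ratio ≈ 1:4:2, so the empirical formula is CoF4Li2

CoF4Li2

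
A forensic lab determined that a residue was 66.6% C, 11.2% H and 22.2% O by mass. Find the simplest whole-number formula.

C4H8O

Assume 100 g: 66.6 g C, 11.2 g H, 22.2 g O.
C: 66.6 g ÷ 12.01 g/mol = 5.545 mol
H: 11.2 g ÷ 1.008 g/mol = 11.11 mol
O: 22.2 g ÷ 16.00 g/mol = 1.387 mol
Smallest is O at 1.387 mol; normalising gives C 3.997, H 8.008, O 1.000
→ C4H8O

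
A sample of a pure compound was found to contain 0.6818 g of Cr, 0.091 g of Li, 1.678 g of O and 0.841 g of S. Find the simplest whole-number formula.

Cr: 0.6818 g ÷ 52.00 g/mol = 0.01311 mol
Li: 0.091 g ÷ 6.94 g/mol = 0.01311 mol
O: 1.678 g ÷ 16.00 g/mol = 0.1049 mol
S: 0.841 g ÷ 32.07 g/mol = 0.02622 mol
Smallest is Cr at 0.01311 mol; normalising gives Cr 1.000, Li 1.000, O 7.999, S 2.000
Ratio ≈ 1:1:8:2, so the empirical formula is CrLiO8S2

CrLiO8S2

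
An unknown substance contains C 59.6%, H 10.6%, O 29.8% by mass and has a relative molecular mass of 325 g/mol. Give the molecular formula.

Assume 100 g: 59.6 g C, 10.6 g H, 29.8 g O.
n(C) = 59.6/12.01 = 4.963, n(H) = 10.6/1.008 = 10.52, n(O) = 29.8/16.00 = 1.863
Divide by the smallest (1.863 mol O): C 2.664, H 5.646, O 1.000
×3: C 7.99, H 16.94, O 3.00 → C8H17O3
Empirical-formula mass = 161.22 g/mol
n = 325 / 161.22 = 2.02 ≈ 2
Molecular formula = (C8H17O3)×2 = C16H34O6

C16H34O6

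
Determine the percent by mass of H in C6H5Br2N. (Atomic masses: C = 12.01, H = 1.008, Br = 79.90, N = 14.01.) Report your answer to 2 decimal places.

2.01%

Molar mass = 6(12.01) + 5(1.008) + 2(79.90) + 1(14.01) = 250.910 g/mol
Mass of H per mole = 5 × 1.008 = 5.040 g
% H = 5.040 / 250.910 × 100 = 2.01%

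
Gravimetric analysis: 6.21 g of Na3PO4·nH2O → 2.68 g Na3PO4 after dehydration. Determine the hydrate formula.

Mass of water lost = 6.21 − 2.68 = 3.53 g → 3.53 / 18.02 = 0.1959 mol H2O
Molar mass of Na3PO4 = 163.94 g/mol → mol Na3PO4 = 2.68 / 163.94 = 0.01635
n = 0.1959 / 0.01635 = 11.98 ≈ 12 → Na3PO4·12H2O

Na3PO4·12H2O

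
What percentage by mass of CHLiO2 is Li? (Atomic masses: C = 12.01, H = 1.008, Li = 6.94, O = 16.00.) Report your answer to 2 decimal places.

13.36%

Molar mass = 1(12.01) + 1(1.008) + 1(6.94) + 2(16.00) = 51.958 g/mol
Mass of Li per mole = 1 × 6.94 = 6.940 g
% Li = 6.940 / 51.958 × 100 = 13.36%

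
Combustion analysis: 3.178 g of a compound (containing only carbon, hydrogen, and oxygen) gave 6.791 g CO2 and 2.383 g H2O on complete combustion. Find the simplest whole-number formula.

C7H12O3

mol C = 6.791 / 44.01 = 0.1543; mass C = 0.1543 × 12.01 = 1.853 g
mol H = 2 × (2.383 / 18.02) = 0.2645; mass H = 0.2645 × 1.008 = 0.2666 g
mass O = 3.178 − (2.120) = 1.058 g → mol O = 0.06614
Ratios (÷ 0.06614): C 2.333, H 3.999, O 1.000
Multiply by 3: C 7.00, H 12.00, O 3.00 → C7H12O3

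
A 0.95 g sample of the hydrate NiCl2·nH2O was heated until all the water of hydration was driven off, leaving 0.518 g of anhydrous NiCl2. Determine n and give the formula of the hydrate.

NiCl2·6H2O

Mass of water lost = 0.95 − 0.518 = 0.432 g → 0.432 / 18.02 = 0.02397 mol H2O
Molar mass of NiCl2 = 129.59 g/mol → mol NiCl2 = 0.518 / 129.59 = 0.003997
n = 0.02397 / 0.003997 = 6.00 ≈ 6 → NiCl2·6H2O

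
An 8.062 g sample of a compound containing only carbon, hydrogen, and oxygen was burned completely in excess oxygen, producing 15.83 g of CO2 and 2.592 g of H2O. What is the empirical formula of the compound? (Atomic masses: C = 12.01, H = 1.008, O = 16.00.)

mol C = 15.83 / 44.01 = 0.3597; mass C = 0.3597 × 12.01 = 4.320 g
mol H = 2 × (2.592 / 18.02) = 0.2877; mass H = 0.2877 × 1.008 = 0.2900 g
mass O = 8.062 − (4.610) = 3.452 g → mol O = 0.2158
Ratios (÷ 0.2158): C 1.667, H 1.333, O 1.000
Multiply by 3: C 5.00, H 4.00, O 3.00 → C5H4O3

C5H4O3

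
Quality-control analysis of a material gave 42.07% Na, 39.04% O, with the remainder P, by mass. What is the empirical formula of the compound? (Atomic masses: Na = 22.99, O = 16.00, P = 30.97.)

Na3O4P

Assume 100 g: 42.07 g Na, 39.04 g O, 18.89 g P.
n(Na) = 42.07/22.99 = 1.83, n(O) = 39.04/16.00 = 2.44, n(P) = 18.89/30.97 = 0.6099
Divide by the smallest (0.6099 mol P): Na 3.000, O 4.000, P 1.000
≈ 3:4:1 → Na3O4P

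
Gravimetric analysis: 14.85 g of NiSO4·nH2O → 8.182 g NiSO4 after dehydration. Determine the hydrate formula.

Mass of water lost = 14.85 − 8.182 = 6.668 g → 6.668 / 18.02 = 0.37 mol H2O
Molar mass of NiSO4 = 154.76 g/mol → mol NiSO4 = 8.182 / 154.76 = 0.05287
n = 0.37 / 0.05287 = 7.00 ≈ 7 → NiSO4·7H2O

NiSO4·7H2O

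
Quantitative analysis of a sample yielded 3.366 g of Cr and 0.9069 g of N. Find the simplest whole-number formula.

CrN

Cr: 3.366 g ÷ 52.00 g/mol = 0.06473 mol
N: 0.9069 g ÷ 14.01 g/mol = 0.06473 mol
Smallest is Cr at 0.06473 mol; normalising gives Cr 1.000, N 1.000
→ CrN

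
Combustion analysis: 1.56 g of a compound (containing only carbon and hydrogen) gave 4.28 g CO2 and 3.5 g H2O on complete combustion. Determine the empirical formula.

mol C = 4.28 / 44.01 = 0.09725; mass C = 0.09725 × 12.01 = 1.168 g
mol H = 2 × (3.5 / 18.02) = 0.3885; mass H = 0.3885 × 1.008 = 0.3916 g
Ratios (÷ 0.09725): C 1.000, H 3.994
≈ 1:4 → CH4

CH4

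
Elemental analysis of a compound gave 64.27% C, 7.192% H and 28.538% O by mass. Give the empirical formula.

C3H4O

Assume 100 g: 64.27 g C, 7.192 g H, 28.538 g O.
Moles — C: 64.27 / 12.01 = 5.351 mol; H: 7.192 / 1.008 = 7.135 mol; O: 28.538 / 16.00 = 1.784 mol
Ratios (÷ 1.784): C 3.000, H 4.000, O 1.000
≈ 3:4:1 → C3H4O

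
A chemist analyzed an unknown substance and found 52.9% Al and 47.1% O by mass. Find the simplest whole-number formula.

Al2O3

Assume 100 g: 52.9 g Al, 47.1 g O.
Moles — Al: 52.9 / 26.98 = 1.961 mol; O: 47.1 / 16.00 = 2.944 mol
Ratios (÷ 1.961): Al 1.000, O 1.501
Multiply by 2: Al 2.00, O 3.00 → Al2O3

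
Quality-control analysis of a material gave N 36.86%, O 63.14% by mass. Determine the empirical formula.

N2O3

Assume 100 g: 36.86 g N, 63.14 g O.
n(N) = 36.86/14.01 = 2.631, n(O) = 63.14/16.00 = 3.946
Divide by the smallest (2.631 mol N): N 1.000, O 1.500
×2: N 2.00, O 3.00 → N2O3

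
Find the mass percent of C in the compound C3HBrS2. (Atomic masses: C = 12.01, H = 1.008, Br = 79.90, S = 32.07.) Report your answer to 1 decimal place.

Molar mass = 3(12.01) + 1(1.008) + 1(79.90) + 2(32.07) = 181.078 g/mol
Mass of C per mole = 3 × 12.01 = 36.030 g
% C = 36.030 / 181.078 × 100 = 19.9%

19.9%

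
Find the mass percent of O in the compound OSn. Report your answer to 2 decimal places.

Molar mass = 1(16.00) + 1(118.71) = 134.710 g/mol
Mass of O per mole = 1 × 16.00 = 16.000 g
% O = 16.000 / 134.710 × 100 = 11.88%

11.88%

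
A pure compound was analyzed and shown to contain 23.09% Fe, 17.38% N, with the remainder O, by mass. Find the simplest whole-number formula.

FeN3O9

Assume 100 g: 23.09 g Fe, 17.38 g N, 59.53 g O.
Fe: 23.09 g ÷ 55.85 g/mol = 0.4134 mol
N: 17.38 g ÷ 14.01 g/mol = 1.241 mol
O: 59.53 g ÷ 16.00 g/mol = 3.721 mol
Ratios (÷ 0.4134): Fe 1.000, N 3.001, O 8.999
≈ 1:3:9 → FeN3O9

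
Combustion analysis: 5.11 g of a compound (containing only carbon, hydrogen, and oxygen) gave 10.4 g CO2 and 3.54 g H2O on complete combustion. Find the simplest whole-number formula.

mol C = 10.4 / 44.01 = 0.2363; mass C = 0.2363 × 12.01 = 2.838 g
mol H = 2 × (3.54 / 18.02) = 0.3929; mass H = 0.3929 × 1.008 = 0.3960 g
mass O = 5.11 − (3.234) = 1.876 g → mol O = 0.1172
Ratios (÷ 0.1172): C 2.016, H 3.351, O 1.000
Scaling by 3: C 6.05, H 10.05, O 3.00 → C6H10O3

C6H10O3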